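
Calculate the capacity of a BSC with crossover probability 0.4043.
0.0266 bits

For a binary symmetric channel (BSC) with error probability p:
Capacity C = 1 - H(p) bits per symbol

where H(p) = -p log₂(p) - (1-p) log₂(1-p) is the binary entropy function.

H(0.4043) = 0.9734 bits
C = 1 - 0.9734 = 0.0266 bits per symbol

This means we can reliably transmit up to 0.0266 bits of information per channel use.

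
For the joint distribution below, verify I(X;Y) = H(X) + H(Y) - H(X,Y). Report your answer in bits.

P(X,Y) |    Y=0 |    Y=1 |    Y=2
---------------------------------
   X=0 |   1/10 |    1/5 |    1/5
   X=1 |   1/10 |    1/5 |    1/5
I(X;Y) = 0.0000 bits

Mutual information has multiple equivalent forms:
- I(X;Y) = H(X) - H(X|Y)
- I(X;Y) = H(Y) - H(Y|X)
- I(X;Y) = H(X) + H(Y) - H(X,Y)

Computing all quantities:
H(X) = 1.0000, H(Y) = 1.5219, H(X,Y) = 2.5219
H(X|Y) = 1.0000, H(Y|X) = 1.5219

Verification:
H(X) - H(X|Y) = 1.0000 - 1.0000 = 0.0000
H(Y) - H(Y|X) = 1.5219 - 1.5219 = 0.0000
H(X) + H(Y) - H(X,Y) = 1.0000 + 1.5219 - 2.5219 = 0.0000

All forms give I(X;Y) = 0.0000 bits. ✓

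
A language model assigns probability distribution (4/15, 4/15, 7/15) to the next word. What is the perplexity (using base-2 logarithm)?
2.8881

Perplexity is 2^H (or exp(H) for natural log).

First, H = -Σ p log p = 1.5301 bits
Perplexity = 2^1.5301 = 2.8881

Interpretation: The model's uncertainty is equivalent to choosing uniformly among 2.9 options.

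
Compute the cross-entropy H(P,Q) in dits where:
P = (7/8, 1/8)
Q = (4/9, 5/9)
0.3401 dits

Cross-entropy: H(P,Q) = -Σ p(x) log q(x)

Alternatively: H(P,Q) = H(P) + D_KL(P||Q)
H(P) = 0.1636 dits
D_KL(P||Q) = 0.1764 dits

H(P,Q) = 0.1636 + 0.1764 = 0.3401 dits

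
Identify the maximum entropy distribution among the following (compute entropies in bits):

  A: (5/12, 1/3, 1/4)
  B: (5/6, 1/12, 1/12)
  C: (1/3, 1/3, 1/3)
C

For a discrete distribution over n outcomes, entropy is maximized by the uniform distribution.

Computing entropies:
H(A) = 1.5546 bits
H(B) = 0.8167 bits
H(C) = 1.5850 bits

The uniform distribution (where all probabilities equal 1/3) achieves the maximum entropy of log_2(3) = 1.5850 bits.

Distribution C has the highest entropy.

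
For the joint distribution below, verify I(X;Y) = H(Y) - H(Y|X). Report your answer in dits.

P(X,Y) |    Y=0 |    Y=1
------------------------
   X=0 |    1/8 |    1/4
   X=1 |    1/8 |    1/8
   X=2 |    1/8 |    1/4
I(X;Y) = 0.0047 dits

Mutual information has multiple equivalent forms:
- I(X;Y) = H(X) - H(X|Y)
- I(X;Y) = H(Y) - H(Y|X)
- I(X;Y) = H(X) + H(Y) - H(X,Y)

Computing all quantities:
H(X) = 0.4700, H(Y) = 0.2873, H(X,Y) = 0.7526
H(X|Y) = 0.4653, H(Y|X) = 0.2826

Verification:
H(X) - H(X|Y) = 0.4700 - 0.4653 = 0.0047
H(Y) - H(Y|X) = 0.2873 - 0.2826 = 0.0047
H(X) + H(Y) - H(X,Y) = 0.4700 + 0.2873 - 0.7526 = 0.0047

All forms give I(X;Y) = 0.0047 dits. ✓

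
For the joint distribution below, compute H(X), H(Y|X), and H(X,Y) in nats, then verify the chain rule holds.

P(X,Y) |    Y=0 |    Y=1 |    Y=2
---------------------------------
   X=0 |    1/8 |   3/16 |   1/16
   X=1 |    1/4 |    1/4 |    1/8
H(X,Y) = 1.7002, H(X) = 0.6616, H(Y|X) = 1.0386 (all in nats)

Chain rule: H(X,Y) = H(X) + H(Y|X)

Left side — joint entropy directly:
H(X,Y) = -Σ p(x,y) log p(x,y) = 1.7002 nats

Right side — compute H(Y|X) from the conditional distributions:
P(X) = (3/8, 5/8), so H(X) = 0.6616 nats
H(Y|X) = Σ_x P(X=x) · H(Y|X=x):
  P(Y|X=0) = (1/3, 1/2, 1/6), H(Y|X=0) = 1.0114, weight P(X=0) = 3/8
  P(Y|X=1) = (2/5, 2/5, 1/5), H(Y|X=1) = 1.0549, weight P(X=1) = 5/8
H(Y|X) = 1.0386 nats

H(X) + H(Y|X) = 0.6616 + 1.0386 = 1.7002 nats

Both sides equal 1.7002 nats. ✓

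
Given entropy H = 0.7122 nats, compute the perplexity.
2.0385

Perplexity is e^H (or exp(H) for natural log).

H = 0.7122 nats
Perplexity = e^0.7122 = 2.0385

Interpretation: The model's uncertainty is equivalent to choosing uniformly among 2.0 options.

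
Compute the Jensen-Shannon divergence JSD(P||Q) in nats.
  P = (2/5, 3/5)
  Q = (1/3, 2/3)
0.0024 nats

Jensen-Shannon divergence is:
JSD(P||Q) = 0.5 × D_KL(P||M) + 0.5 × D_KL(Q||M)
where M = 0.5 × (P + Q) is the mixture distribution.

M = 0.5 × (2/5, 3/5) + 0.5 × (1/3, 2/3) = (11/30, 19/30)

D_KL(P||M) = 0.0024 nats
D_KL(Q||M) = 0.0024 nats

JSD(P||Q) = 0.5 × 0.0024 + 0.5 × 0.0024 = 0.0024 nats

Unlike KL divergence, JSD is symmetric and bounded: 0 ≤ JSD ≤ log(2).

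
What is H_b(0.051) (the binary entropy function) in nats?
0.2014 nats

The binary entropy function is:
H(p) = -p log(p) - (1-p) log(1-p)

H(0.051) = -0.051 × log_e(0.051) - 0.949 × log_e(0.949)
H(0.051) = 0.2014 nats

Note: Binary entropy is maximized at p=0.5 (H=1 bit) and minimized at p=0 or p=1 (H=0).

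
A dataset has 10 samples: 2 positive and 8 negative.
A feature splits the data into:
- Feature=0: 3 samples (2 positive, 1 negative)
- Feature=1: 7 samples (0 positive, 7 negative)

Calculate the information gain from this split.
0.4464 bits

Information Gain = H(Y) - H(Y|Feature)

Before split:
P(positive) = 2/10 = 0.2000
H(Y) = 0.7219 bits

After split:
Feature=0: H = 0.9183 bits (weight = 3/10)
Feature=1: H = 0.0000 bits (weight = 7/10)
H(Y|Feature) = (3/10)×0.9183 + (7/10)×0.0000 = 0.2755 bits

Information Gain = 0.7219 - 0.2755 = 0.4464 bits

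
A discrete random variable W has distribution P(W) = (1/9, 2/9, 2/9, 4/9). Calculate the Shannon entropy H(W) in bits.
1.8366 bits

Shannon entropy is H(X) = -Σ p(x) log p(x).

For P = (1/9, 2/9, 2/9, 4/9):
H = -1/9 × log_2(1/9) -2/9 × log_2(2/9) -2/9 × log_2(2/9) -4/9 × log_2(4/9)
H = 1.8366 bits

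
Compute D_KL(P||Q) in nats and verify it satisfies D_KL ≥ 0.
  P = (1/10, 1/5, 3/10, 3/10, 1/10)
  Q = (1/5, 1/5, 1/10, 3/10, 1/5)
0.1910 nats

KL divergence satisfies the Gibbs inequality: D_KL(P||Q) ≥ 0 for all distributions P, Q.

D_KL(P||Q) = Σ p(x) log(p(x)/q(x))
Term by term:
  x=0: 1/10 × log_e[(1/10)/(1/5)] = -0.0693
  x=1: 1/5 × log_e[(1/5)/(1/5)] = 0.0000
  x=2: 3/10 × log_e[(3/10)/(1/10)] = 0.3296
  x=3: 3/10 × log_e[(3/10)/(3/10)] = 0.0000
  x=4: 1/10 × log_e[(1/10)/(1/5)] = -0.0693
D_KL(P||Q) = 0.1910 nats

D_KL(P||Q) = 0.1910 ≥ 0 ✓

This non-negativity is a fundamental property: relative entropy cannot be negative because it measures how different Q is from P.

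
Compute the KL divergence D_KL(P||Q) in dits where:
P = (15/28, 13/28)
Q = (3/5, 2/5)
0.0037 dits

KL divergence: D_KL(P||Q) = Σ p(x) log(p(x)/q(x))

Computing term by term:
  x=0: 15/28 × log_10[(15/28)/(3/5)] = 15/28 × -0.0492 = -0.0264
  x=1: 13/28 × log_10[(13/28)/(2/5)] = 13/28 × 0.0647 = 0.0301

D_KL(P||Q) = 0.0037 dits

Note: KL divergence is always non-negative and equals 0 iff P = Q.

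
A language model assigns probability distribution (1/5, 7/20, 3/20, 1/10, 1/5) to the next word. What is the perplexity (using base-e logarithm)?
4.5999

Perplexity is e^H (or exp(H) for natural log).

First, H = -Σ p log p = 1.5260 nats
Perplexity = e^1.5260 = 4.5999

Interpretation: The model's uncertainty is equivalent to choosing uniformly among 4.6 options.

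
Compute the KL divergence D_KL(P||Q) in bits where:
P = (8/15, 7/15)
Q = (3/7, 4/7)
0.0319 bits

KL divergence: D_KL(P||Q) = Σ p(x) log(p(x)/q(x))

Computing term by term:
  x=0: 8/15 × log_2[(8/15)/(3/7)] = 8/15 × 0.3155 = 0.1683
  x=1: 7/15 × log_2[(7/15)/(4/7)] = 7/15 × -0.2922 = -0.1364

D_KL(P||Q) = 0.0319 bits

Note: KL divergence is always non-negative and equals 0 iff P = Q.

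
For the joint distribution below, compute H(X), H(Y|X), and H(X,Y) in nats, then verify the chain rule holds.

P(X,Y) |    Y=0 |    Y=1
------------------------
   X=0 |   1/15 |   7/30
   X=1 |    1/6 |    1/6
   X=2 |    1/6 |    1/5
H(X,Y) = 1.7379, H(X) = 1.0953, H(Y|X) = 0.6426 (all in nats)

Chain rule: H(X,Y) = H(X) + H(Y|X)

Left side — joint entropy directly:
H(X,Y) = -Σ p(x,y) log p(x,y) = 1.7379 nats

Right side — compute H(Y|X) from the conditional distributions:
P(X) = (3/10, 1/3, 11/30), so H(X) = 1.0953 nats
H(Y|X) = Σ_x P(X=x) · H(Y|X=x):
  P(Y|X=0) = (2/9, 7/9), H(Y|X=0) = 0.5297, weight P(X=0) = 3/10
  P(Y|X=1) = (1/2, 1/2), H(Y|X=1) = 0.6931, weight P(X=1) = 1/3
  P(Y|X=2) = (5/11, 6/11), H(Y|X=2) = 0.6890, weight P(X=2) = 11/30
H(Y|X) = 0.6426 nats

H(X) + H(Y|X) = 1.0953 + 0.6426 = 1.7379 nats

Both sides equal 1.7379 nats. ✓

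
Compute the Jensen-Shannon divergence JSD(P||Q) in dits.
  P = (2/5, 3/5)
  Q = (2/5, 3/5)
0.0000 dits

Jensen-Shannon divergence is:
JSD(P||Q) = 0.5 × D_KL(P||M) + 0.5 × D_KL(Q||M)
where M = 0.5 × (P + Q) is the mixture distribution.

M = 0.5 × (2/5, 3/5) + 0.5 × (2/5, 3/5) = (2/5, 3/5)

D_KL(P||M) = 0.0000 dits
D_KL(Q||M) = 0.0000 dits

JSD(P||Q) = 0.5 × 0.0000 + 0.5 × 0.0000 = 0.0000 dits

Unlike KL divergence, JSD is symmetric and bounded: 0 ≤ JSD ≤ log(2).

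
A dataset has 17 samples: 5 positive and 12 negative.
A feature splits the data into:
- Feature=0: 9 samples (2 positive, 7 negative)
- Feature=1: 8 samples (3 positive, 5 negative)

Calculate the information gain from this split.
0.0203 bits

Information Gain = H(Y) - H(Y|Feature)

Before split:
P(positive) = 5/17 = 0.2941
H(Y) = 0.8740 bits

After split:
Feature=0: H = 0.7642 bits (weight = 9/17)
Feature=1: H = 0.9544 bits (weight = 8/17)
H(Y|Feature) = (9/17)×0.7642 + (8/17)×0.9544 = 0.8537 bits

Information Gain = 0.8740 - 0.8537 = 0.0203 bits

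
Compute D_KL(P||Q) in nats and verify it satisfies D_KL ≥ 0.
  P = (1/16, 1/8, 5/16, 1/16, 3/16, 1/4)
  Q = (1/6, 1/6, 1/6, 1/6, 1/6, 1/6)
0.1613 nats

KL divergence satisfies the Gibbs inequality: D_KL(P||Q) ≥ 0 for all distributions P, Q.

D_KL(P||Q) = Σ p(x) log(p(x)/q(x))
Term by term:
  x=0: 1/16 × log_e[(1/16)/(1/6)] = -0.0613
  x=1: 1/8 × log_e[(1/8)/(1/6)] = -0.0360
  x=2: 5/16 × log_e[(5/16)/(1/6)] = 0.1964
  x=3: 1/16 × log_e[(1/16)/(1/6)] = -0.0613
  x=4: 3/16 × log_e[(3/16)/(1/6)] = 0.0221
  x=5: 1/4 × log_e[(1/4)/(1/6)] = 0.1014
D_KL(P||Q) = 0.1613 nats

D_KL(P||Q) = 0.1613 ≥ 0 ✓

This non-negativity is a fundamental property: relative entropy cannot be negative because it measures how different Q is from P.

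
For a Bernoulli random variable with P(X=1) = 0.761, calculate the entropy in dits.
0.2388 dits

The binary entropy function is:
H(p) = -p log(p) - (1-p) log(1-p)

H(0.761) = -0.761 × log_10(0.761) - 0.239 × log_10(0.239)
H(0.761) = 0.2388 dits

Note: Binary entropy is maximized at p=0.5 (H=1 bit) and minimized at p=0 or p=1 (H=0).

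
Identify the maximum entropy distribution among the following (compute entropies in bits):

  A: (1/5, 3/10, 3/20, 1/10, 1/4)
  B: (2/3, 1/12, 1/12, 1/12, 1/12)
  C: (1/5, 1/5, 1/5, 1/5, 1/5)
C

For a discrete distribution over n outcomes, entropy is maximized by the uniform distribution.

Computing entropies:
H(A) = 2.2282 bits
H(B) = 1.5850 bits
H(C) = 2.3219 bits

The uniform distribution (where all probabilities equal 1/5) achieves the maximum entropy of log_2(5) = 2.3219 bits.

Distribution C has the highest entropy.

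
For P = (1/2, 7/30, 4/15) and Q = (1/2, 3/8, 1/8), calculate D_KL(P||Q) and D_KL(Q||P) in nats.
D_KL(P||Q) = 0.0913, D_KL(Q||P) = 0.0832

KL divergence is not symmetric: D_KL(P||Q) ≠ D_KL(Q||P) in general.

D_KL(P||Q) = 0.0913 nats
D_KL(Q||P) = 0.0832 nats

No, they are not equal!

This asymmetry is why KL divergence is not a true distance metric.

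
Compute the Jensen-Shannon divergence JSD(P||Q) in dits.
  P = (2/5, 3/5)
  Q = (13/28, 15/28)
0.0009 dits

Jensen-Shannon divergence is:
JSD(P||Q) = 0.5 × D_KL(P||M) + 0.5 × D_KL(Q||M)
where M = 0.5 × (P + Q) is the mixture distribution.

M = 0.5 × (2/5, 3/5) + 0.5 × (13/28, 15/28) = (0.432143, 0.567857)

D_KL(P||M) = 0.0009 dits
D_KL(Q||M) = 0.0009 dits

JSD(P||Q) = 0.5 × 0.0009 + 0.5 × 0.0009 = 0.0009 dits

Unlike KL divergence, JSD is symmetric and bounded: 0 ≤ JSD ≤ log(2).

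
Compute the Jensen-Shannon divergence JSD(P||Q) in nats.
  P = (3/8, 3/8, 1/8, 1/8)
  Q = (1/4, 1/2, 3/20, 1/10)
0.0120 nats

Jensen-Shannon divergence is:
JSD(P||Q) = 0.5 × D_KL(P||M) + 0.5 × D_KL(Q||M)
where M = 0.5 × (P + Q) is the mixture distribution.

M = 0.5 × (3/8, 3/8, 1/8, 1/8) + 0.5 × (1/4, 1/2, 3/20, 1/10) = (5/16, 7/16, 0.1375, 0.1125)

D_KL(P||M) = 0.0118 nats
D_KL(Q||M) = 0.0123 nats

JSD(P||Q) = 0.5 × 0.0118 + 0.5 × 0.0123 = 0.0120 nats

Unlike KL divergence, JSD is symmetric and bounded: 0 ≤ JSD ≤ log(2).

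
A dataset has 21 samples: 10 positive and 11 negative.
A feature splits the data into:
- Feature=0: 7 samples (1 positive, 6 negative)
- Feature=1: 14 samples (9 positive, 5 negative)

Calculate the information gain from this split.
0.1743 bits

Information Gain = H(Y) - H(Y|Feature)

Before split:
P(positive) = 10/21 = 0.4762
H(Y) = 0.9984 bits

After split:
Feature=0: H = 0.5917 bits (weight = 7/21)
Feature=1: H = 0.9403 bits (weight = 14/21)
H(Y|Feature) = (7/21)×0.5917 + (14/21)×0.9403 = 0.8241 bits

Information Gain = 0.9984 - 0.8241 = 0.1743 bits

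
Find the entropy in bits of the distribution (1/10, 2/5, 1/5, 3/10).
1.8464 bits

Shannon entropy is H(X) = -Σ p(x) log p(x).

For P = (1/10, 2/5, 1/5, 3/10):
H = -1/10 × log_2(1/10) -2/5 × log_2(2/5) -1/5 × log_2(1/5) -3/10 × log_2(3/10)
H = 1.8464 bits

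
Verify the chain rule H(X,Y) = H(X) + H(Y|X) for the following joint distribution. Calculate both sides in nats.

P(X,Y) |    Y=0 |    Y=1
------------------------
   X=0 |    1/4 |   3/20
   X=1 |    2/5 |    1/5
H(X,Y) = 1.3195, H(X) = 0.6730, H(Y|X) = 0.6465 (all in nats)

Chain rule: H(X,Y) = H(X) + H(Y|X)

Left side — joint entropy directly:
H(X,Y) = -Σ p(x,y) log p(x,y) = 1.3195 nats

Right side — compute H(Y|X) from the conditional distributions:
P(X) = (2/5, 3/5), so H(X) = 0.6730 nats
H(Y|X) = Σ_x P(X=x) · H(Y|X=x):
  P(Y|X=0) = (5/8, 3/8), H(Y|X=0) = 0.6616, weight P(X=0) = 2/5
  P(Y|X=1) = (2/3, 1/3), H(Y|X=1) = 0.6365, weight P(X=1) = 3/5
H(Y|X) = 0.6465 nats

H(X) + H(Y|X) = 0.6730 + 0.6465 = 1.3195 nats

Both sides equal 1.3195 nats. ✓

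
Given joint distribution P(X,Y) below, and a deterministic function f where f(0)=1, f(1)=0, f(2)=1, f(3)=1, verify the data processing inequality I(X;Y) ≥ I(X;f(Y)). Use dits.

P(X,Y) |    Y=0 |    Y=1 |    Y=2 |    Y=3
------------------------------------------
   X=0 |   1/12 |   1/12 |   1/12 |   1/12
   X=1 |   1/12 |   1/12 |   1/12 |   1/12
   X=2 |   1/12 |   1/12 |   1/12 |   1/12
I(X;Y) = 0.0000, I(X;f(Y)) = 0.0000, inequality holds: 0.0000 ≥ 0.0000

Data Processing Inequality: For any Markov chain X → Y → Z, we have I(X;Y) ≥ I(X;Z).

Here Z = f(Y) is a deterministic function of Y, forming X → Y → Z.

Original I(X;Y) = 0.0000 dits

After applying f:
P(X,Z) where Z=f(Y):
- P(X,Z=0) = P(X,Y=1)
- P(X,Z=1) = P(X,Y=0) + P(X,Y=2) + P(X,Y=3)

I(X;Z) = I(X;f(Y)) = 0.0000 dits

Verification: 0.0000 ≥ 0.0000 ✓

Information cannot be created by processing; the function f can only lose information about X.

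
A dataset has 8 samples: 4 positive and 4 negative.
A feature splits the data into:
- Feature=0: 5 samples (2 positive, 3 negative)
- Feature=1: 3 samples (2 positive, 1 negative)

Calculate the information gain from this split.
0.0488 bits

Information Gain = H(Y) - H(Y|Feature)

Before split:
P(positive) = 4/8 = 0.5000
H(Y) = 1.0000 bits

After split:
Feature=0: H = 0.9710 bits (weight = 5/8)
Feature=1: H = 0.9183 bits (weight = 3/8)
H(Y|Feature) = (5/8)×0.9710 + (3/8)×0.9183 = 0.9512 bits

Information Gain = 1.0000 - 0.9512 = 0.0488 bits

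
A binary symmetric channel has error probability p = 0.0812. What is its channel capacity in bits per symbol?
0.5936 bits

For a binary symmetric channel (BSC) with error probability p:
Capacity C = 1 - H(p) bits per symbol

where H(p) = -p log₂(p) - (1-p) log₂(1-p) is the binary entropy function.

H(0.0812) = 0.4064 bits
C = 1 - 0.4064 = 0.5936 bits per symbol

This means we can reliably transmit up to 0.5936 bits of information per channel use.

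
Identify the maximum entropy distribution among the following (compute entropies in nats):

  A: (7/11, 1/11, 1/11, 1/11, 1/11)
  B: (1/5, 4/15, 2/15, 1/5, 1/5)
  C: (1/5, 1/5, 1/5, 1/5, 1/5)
C

For a discrete distribution over n outcomes, entropy is maximized by the uniform distribution.

Computing entropies:
H(A) = 1.1596 nats
H(B) = 1.5868 nats
H(C) = 1.6094 nats

The uniform distribution (where all probabilities equal 1/5) achieves the maximum entropy of log_e(5) = 1.6094 nats.

Distribution C has the highest entropy.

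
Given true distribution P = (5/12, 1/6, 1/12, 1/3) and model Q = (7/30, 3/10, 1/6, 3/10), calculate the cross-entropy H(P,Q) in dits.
0.5896 dits

Cross-entropy: H(P,Q) = -Σ p(x) log q(x)

Alternatively: H(P,Q) = H(P) + D_KL(P||Q)
H(P) = 0.5371 dits
D_KL(P||Q) = 0.0525 dits

H(P,Q) = 0.5371 + 0.0525 = 0.5896 dits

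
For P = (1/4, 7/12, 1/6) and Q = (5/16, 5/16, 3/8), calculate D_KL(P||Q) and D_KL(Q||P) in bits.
D_KL(P||Q) = 0.2498, D_KL(Q||P) = 0.2579

KL divergence is not symmetric: D_KL(P||Q) ≠ D_KL(Q||P) in general.

D_KL(P||Q) = 0.2498 bits
D_KL(Q||P) = 0.2579 bits

No, they are not equal!

This asymmetry is why KL divergence is not a true distance metric.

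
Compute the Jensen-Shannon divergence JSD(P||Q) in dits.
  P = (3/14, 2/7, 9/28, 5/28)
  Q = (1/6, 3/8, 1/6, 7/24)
0.0104 dits

Jensen-Shannon divergence is:
JSD(P||Q) = 0.5 × D_KL(P||M) + 0.5 × D_KL(Q||M)
where M = 0.5 × (P + Q) is the mixture distribution.

M = 0.5 × (3/14, 2/7, 9/28, 5/28) + 0.5 × (1/6, 3/8, 1/6, 7/24) = (4/21, 0.330357, 0.244048, 0.235119)

D_KL(P||M) = 0.0101 dits
D_KL(Q||M) = 0.0107 dits

JSD(P||Q) = 0.5 × 0.0101 + 0.5 × 0.0107 = 0.0104 dits

Unlike KL divergence, JSD is symmetric and bounded: 0 ≤ JSD ≤ log(2).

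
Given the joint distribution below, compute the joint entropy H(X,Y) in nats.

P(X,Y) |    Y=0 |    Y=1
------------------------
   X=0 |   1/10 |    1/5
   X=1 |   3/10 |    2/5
1.2799 nats

Joint entropy is H(X,Y) = -Σ_{x,y} p(x,y) log p(x,y).

Summing over all non-zero entries:
H(X,Y) = -[1/10·log_e(1/10) + 1/5·log_e(1/5) + 3/10·log_e(3/10) + 2/5·log_e(2/5)]
H(X,Y) = 1.2799 nats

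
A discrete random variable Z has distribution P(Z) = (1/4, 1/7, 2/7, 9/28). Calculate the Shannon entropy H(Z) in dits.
0.5851 dits

Shannon entropy is H(X) = -Σ p(x) log p(x).

For P = (1/4, 1/7, 2/7, 9/28):
H = -1/4 × log_10(1/4) -1/7 × log_10(1/7) -2/7 × log_10(2/7) -9/28 × log_10(9/28)
H = 0.5851 dits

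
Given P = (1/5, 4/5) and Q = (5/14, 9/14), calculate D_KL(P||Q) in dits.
0.0256 dits

KL divergence: D_KL(P||Q) = Σ p(x) log(p(x)/q(x))

Computing term by term:
  x=0: 1/5 × log_10[(1/5)/(5/14)] = 1/5 × -0.2518 = -0.0504
  x=1: 4/5 × log_10[(4/5)/(9/14)] = 4/5 × 0.0950 = 0.0760

D_KL(P||Q) = 0.0256 dits

Note: KL divergence is always non-negative and equals 0 iff P = Q.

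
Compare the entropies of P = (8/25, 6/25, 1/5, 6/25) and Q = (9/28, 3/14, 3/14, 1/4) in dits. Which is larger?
Q

Computing entropies in dits:
H(P) = 0.5956
H(Q) = 0.5957

Distribution Q has higher entropy.

Intuition: The distribution closer to uniform (more spread out) has higher entropy.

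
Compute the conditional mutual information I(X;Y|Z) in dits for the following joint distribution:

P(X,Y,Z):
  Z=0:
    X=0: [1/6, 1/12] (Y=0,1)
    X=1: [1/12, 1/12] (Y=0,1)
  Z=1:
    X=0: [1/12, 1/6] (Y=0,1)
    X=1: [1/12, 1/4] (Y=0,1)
0.0036 dits

Conditional mutual information: I(X;Y|Z) = H(X|Z) + H(Y|Z) - H(X,Y|Z)

H(Z) = 0.2950
H(X,Z) = 0.5898 → H(X|Z) = 0.2948
H(Y,Z) = 0.5683 → H(Y|Z) = 0.2734
H(X,Y,Z) = 0.8596 → H(X,Y|Z) = 0.5646

I(X;Y|Z) = 0.2948 + 0.2734 - 0.5646 = 0.0036 dits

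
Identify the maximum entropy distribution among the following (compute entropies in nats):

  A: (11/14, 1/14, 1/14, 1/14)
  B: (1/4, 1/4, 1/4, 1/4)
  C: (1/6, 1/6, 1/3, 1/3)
B

For a discrete distribution over n outcomes, entropy is maximized by the uniform distribution.

Computing entropies:
H(A) = 0.7550 nats
H(B) = 1.3863 nats
H(C) = 1.3297 nats

The uniform distribution (where all probabilities equal 1/4) achieves the maximum entropy of log_e(4) = 1.3863 nats.

Distribution B has the highest entropy.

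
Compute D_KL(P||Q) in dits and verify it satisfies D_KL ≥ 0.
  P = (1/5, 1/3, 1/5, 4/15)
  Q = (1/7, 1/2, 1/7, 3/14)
0.0251 dits

KL divergence satisfies the Gibbs inequality: D_KL(P||Q) ≥ 0 for all distributions P, Q.

D_KL(P||Q) = Σ p(x) log(p(x)/q(x))
Term by term:
  x=0: 1/5 × log_10[(1/5)/(1/7)] = 0.0292
  x=1: 1/3 × log_10[(1/3)/(1/2)] = -0.0587
  x=2: 1/5 × log_10[(1/5)/(1/7)] = 0.0292
  x=3: 4/15 × log_10[(4/15)/(3/14)] = 0.0253
D_KL(P||Q) = 0.0251 dits

D_KL(P||Q) = 0.0251 ≥ 0 ✓

This non-negativity is a fundamental property: relative entropy cannot be negative because it measures how different Q is from P.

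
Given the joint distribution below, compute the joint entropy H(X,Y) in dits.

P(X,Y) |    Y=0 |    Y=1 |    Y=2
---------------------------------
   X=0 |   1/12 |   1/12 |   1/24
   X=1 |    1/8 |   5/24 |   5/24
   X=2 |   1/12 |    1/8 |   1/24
0.8944 dits

Joint entropy is H(X,Y) = -Σ_{x,y} p(x,y) log p(x,y).

Summing over all non-zero entries:
H(X,Y) = -[1/12·log_10(1/12) + 1/12·log_10(1/12) + 1/24·log_10(1/24) + 1/8·log_10(1/8) + 5/24·log_10(5/24) + 5/24·log_10(5/24) + 1/12·log_10(1/12) + 1/8·log_10(1/8) + 1/24·log_10(1/24)]
H(X,Y) = 0.8944 dits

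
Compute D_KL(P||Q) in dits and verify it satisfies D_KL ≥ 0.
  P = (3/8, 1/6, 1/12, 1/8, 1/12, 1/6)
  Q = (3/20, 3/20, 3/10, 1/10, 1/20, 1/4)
0.1117 dits

KL divergence satisfies the Gibbs inequality: D_KL(P||Q) ≥ 0 for all distributions P, Q.

D_KL(P||Q) = Σ p(x) log(p(x)/q(x))
Term by term:
  x=0: 3/8 × log_10[(3/8)/(3/20)] = 0.1492
  x=1: 1/6 × log_10[(1/6)/(3/20)] = 0.0076
  x=2: 1/12 × log_10[(1/12)/(3/10)] = -0.0464
  x=3: 1/8 × log_10[(1/8)/(1/10)] = 0.0121
  x=4: 1/12 × log_10[(1/12)/(1/20)] = 0.0185
  x=5: 1/6 × log_10[(1/6)/(1/4)] = -0.0293
D_KL(P||Q) = 0.1117 dits

D_KL(P||Q) = 0.1117 ≥ 0 ✓

This non-negativity is a fundamental property: relative entropy cannot be negative because it measures how different Q is from P.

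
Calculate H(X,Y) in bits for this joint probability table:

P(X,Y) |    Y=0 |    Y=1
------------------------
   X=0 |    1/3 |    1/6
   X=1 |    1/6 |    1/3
1.9183 bits

Joint entropy is H(X,Y) = -Σ_{x,y} p(x,y) log p(x,y).

Summing over all non-zero entries:
H(X,Y) = -[1/3·log_2(1/3) + 1/6·log_2(1/6) + 1/6·log_2(1/6) + 1/3·log_2(1/3)]
H(X,Y) = 1.9183 bits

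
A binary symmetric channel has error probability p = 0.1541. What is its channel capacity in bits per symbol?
0.3800 bits

For a binary symmetric channel (BSC) with error probability p:
Capacity C = 1 - H(p) bits per symbol

where H(p) = -p log₂(p) - (1-p) log₂(1-p) is the binary entropy function.

H(0.1541) = 0.6200 bits
C = 1 - 0.6200 = 0.3800 bits per symbol

This means we can reliably transmit up to 0.3800 bits of information per channel use.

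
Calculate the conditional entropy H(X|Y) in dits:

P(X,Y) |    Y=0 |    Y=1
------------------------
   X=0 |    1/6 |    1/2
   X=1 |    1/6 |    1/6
0.2632 dits

Using the chain rule: H(X|Y) = H(X,Y) - H(Y)

First, compute H(X,Y) = 0.5396 dits

Marginal P(Y) = (1/3, 2/3)
H(Y) = 0.2764 dits

H(X|Y) = H(X,Y) - H(Y) = 0.5396 - 0.2764 = 0.2632 dits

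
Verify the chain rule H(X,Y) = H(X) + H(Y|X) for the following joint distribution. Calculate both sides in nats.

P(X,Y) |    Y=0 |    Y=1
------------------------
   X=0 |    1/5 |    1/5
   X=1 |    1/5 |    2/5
H(X,Y) = 1.3322, H(X) = 0.6730, H(Y|X) = 0.6592 (all in nats)

Chain rule: H(X,Y) = H(X) + H(Y|X)

Left side — joint entropy directly:
H(X,Y) = -Σ p(x,y) log p(x,y) = 1.3322 nats

Right side — compute H(Y|X) from the conditional distributions:
P(X) = (2/5, 3/5), so H(X) = 0.6730 nats
H(Y|X) = Σ_x P(X=x) · H(Y|X=x):
  P(Y|X=0) = (1/2, 1/2), H(Y|X=0) = 0.6931, weight P(X=0) = 2/5
  P(Y|X=1) = (1/3, 2/3), H(Y|X=1) = 0.6365, weight P(X=1) = 3/5
H(Y|X) = 0.6592 nats

H(X) + H(Y|X) = 0.6730 + 0.6592 = 1.3322 nats

Both sides equal 1.3322 nats. ✓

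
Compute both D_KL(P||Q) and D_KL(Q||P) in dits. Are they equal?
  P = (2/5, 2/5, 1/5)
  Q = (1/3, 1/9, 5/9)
D_KL(P||Q) = 0.1655, D_KL(Q||P) = 0.1583

KL divergence is not symmetric: D_KL(P||Q) ≠ D_KL(Q||P) in general.

D_KL(P||Q) = 0.1655 dits
D_KL(Q||P) = 0.1583 dits

No, they are not equal!

This asymmetry is why KL divergence is not a true distance metric.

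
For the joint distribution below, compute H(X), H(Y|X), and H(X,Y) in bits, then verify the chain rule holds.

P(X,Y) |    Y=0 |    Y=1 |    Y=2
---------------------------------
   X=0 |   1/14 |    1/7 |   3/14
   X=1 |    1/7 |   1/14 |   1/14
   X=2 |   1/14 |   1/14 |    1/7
H(X,Y) = 3.0391, H(X) = 1.5567, H(Y|X) = 1.4825 (all in bits)

Chain rule: H(X,Y) = H(X) + H(Y|X)

Left side — joint entropy directly:
H(X,Y) = -Σ p(x,y) log p(x,y) = 3.0391 bits

Right side — compute H(Y|X) from the conditional distributions:
P(X) = (3/7, 2/7, 2/7), so H(X) = 1.5567 bits
H(Y|X) = Σ_x P(X=x) · H(Y|X=x):
  P(Y|X=0) = (1/6, 1/3, 1/2), H(Y|X=0) = 1.4591, weight P(X=0) = 3/7
  P(Y|X=1) = (1/2, 1/4, 1/4), H(Y|X=1) = 1.5000, weight P(X=1) = 2/7
  P(Y|X=2) = (1/4, 1/4, 1/2), H(Y|X=2) = 1.5000, weight P(X=2) = 2/7
H(Y|X) = 1.4825 bits

H(X) + H(Y|X) = 1.5567 + 1.4825 = 3.0391 bits

Both sides equal 3.0391 bits. ✓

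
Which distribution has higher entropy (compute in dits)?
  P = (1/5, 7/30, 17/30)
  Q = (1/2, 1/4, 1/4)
Q

Computing entropies in dits:
H(P) = 0.4270
H(Q) = 0.4515

Distribution Q has higher entropy.

Intuition: The distribution closer to uniform (more spread out) has higher entropy.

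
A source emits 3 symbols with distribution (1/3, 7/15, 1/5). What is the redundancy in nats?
0.0549 nats

Redundancy measures how far a source is from maximum entropy:
R = H_max - H(X)

Maximum entropy for 3 symbols: H_max = log_e(3) = 1.0986 nats
Actual entropy: H(X) = 1.0438 nats
Redundancy: R = 1.0986 - 1.0438 = 0.0549 nats

This redundancy represents potential for compression: the source could be compressed by 0.0549 nats per symbol.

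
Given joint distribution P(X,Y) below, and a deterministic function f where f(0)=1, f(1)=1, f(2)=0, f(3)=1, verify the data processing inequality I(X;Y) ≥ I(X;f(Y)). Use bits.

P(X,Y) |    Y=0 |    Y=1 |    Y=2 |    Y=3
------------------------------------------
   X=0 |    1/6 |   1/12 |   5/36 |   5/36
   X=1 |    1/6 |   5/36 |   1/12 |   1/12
I(X;Y) = 0.0281, I(X;f(Y)) = 0.0079, inequality holds: 0.0281 ≥ 0.0079

Data Processing Inequality: For any Markov chain X → Y → Z, we have I(X;Y) ≥ I(X;Z).

Here Z = f(Y) is a deterministic function of Y, forming X → Y → Z.

Original I(X;Y) = 0.0281 bits

After applying f:
P(X,Z) where Z=f(Y):
- P(X,Z=0) = P(X,Y=2)
- P(X,Z=1) = P(X,Y=0) + P(X,Y=1) + P(X,Y=3)

I(X;Z) = I(X;f(Y)) = 0.0079 bits

Verification: 0.0281 ≥ 0.0079 ✓

Information cannot be created by processing; the function f can only lose information about X.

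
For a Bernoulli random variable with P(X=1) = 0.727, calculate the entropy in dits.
0.2546 dits

The binary entropy function is:
H(p) = -p log(p) - (1-p) log(1-p)

H(0.727) = -0.727 × log_10(0.727) - 0.273 × log_10(0.273)
H(0.727) = 0.2546 dits

Note: Binary entropy is maximized at p=0.5 (H=1 bit) and minimized at p=0 or p=1 (H=0).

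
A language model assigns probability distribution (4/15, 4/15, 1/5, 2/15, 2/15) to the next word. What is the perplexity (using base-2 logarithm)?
4.7785

Perplexity is 2^H (or exp(H) for natural log).

First, H = -Σ p log p = 2.2566 bits
Perplexity = 2^2.2566 = 4.7785

Interpretation: The model's uncertainty is equivalent to choosing uniformly among 4.8 options.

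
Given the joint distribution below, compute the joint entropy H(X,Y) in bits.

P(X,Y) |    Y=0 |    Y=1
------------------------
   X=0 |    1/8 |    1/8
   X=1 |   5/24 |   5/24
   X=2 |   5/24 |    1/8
2.5394 bits

Joint entropy is H(X,Y) = -Σ_{x,y} p(x,y) log p(x,y).

Summing over all non-zero entries:
H(X,Y) = -[1/8·log_2(1/8) + 1/8·log_2(1/8) + 5/24·log_2(5/24) + 5/24·log_2(5/24) + 5/24·log_2(5/24) + 1/8·log_2(1/8)]
H(X,Y) = 2.5394 bits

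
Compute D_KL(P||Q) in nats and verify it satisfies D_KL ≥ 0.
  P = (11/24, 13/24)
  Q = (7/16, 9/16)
0.0009 nats

KL divergence satisfies the Gibbs inequality: D_KL(P||Q) ≥ 0 for all distributions P, Q.

D_KL(P||Q) = Σ p(x) log(p(x)/q(x))
Term by term:
  x=0: 11/24 × log_e[(11/24)/(7/16)] = 0.0213
  x=1: 13/24 × log_e[(13/24)/(9/16)] = -0.0204
D_KL(P||Q) = 0.0009 nats

D_KL(P||Q) = 0.0009 ≥ 0 ✓

This non-negativity is a fundamental property: relative entropy cannot be negative because it measures how different Q is from P.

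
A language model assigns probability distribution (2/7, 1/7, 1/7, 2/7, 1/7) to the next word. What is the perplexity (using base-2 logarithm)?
4.7107

Perplexity is 2^H (or exp(H) for natural log).

First, H = -Σ p log p = 2.2359 bits
Perplexity = 2^2.2359 = 4.7107

Interpretation: The model's uncertainty is equivalent to choosing uniformly among 4.7 options.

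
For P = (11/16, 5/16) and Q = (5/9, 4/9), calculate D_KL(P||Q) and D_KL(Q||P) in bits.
D_KL(P||Q) = 0.0526, D_KL(Q||P) = 0.0550

KL divergence is not symmetric: D_KL(P||Q) ≠ D_KL(Q||P) in general.

D_KL(P||Q) = 0.0526 bits
D_KL(Q||P) = 0.0550 bits

No, they are not equal!

This asymmetry is why KL divergence is not a true distance metric.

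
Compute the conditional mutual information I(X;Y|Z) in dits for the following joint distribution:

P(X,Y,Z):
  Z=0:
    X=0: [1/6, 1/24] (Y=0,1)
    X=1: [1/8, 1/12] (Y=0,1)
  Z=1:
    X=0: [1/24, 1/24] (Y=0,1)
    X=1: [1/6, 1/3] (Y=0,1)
0.0062 dits

Conditional mutual information: I(X;Y|Z) = H(X|Z) + H(Y|Z) - H(X,Y|Z)

H(Z) = 0.2950
H(X,Z) = 0.5243 → H(X|Z) = 0.2293
H(Y,Z) = 0.5706 → H(Y|Z) = 0.2757
H(X,Y,Z) = 0.7938 → H(X,Y|Z) = 0.4988

I(X;Y|Z) = 0.2293 + 0.2757 - 0.4988 = 0.0062 dits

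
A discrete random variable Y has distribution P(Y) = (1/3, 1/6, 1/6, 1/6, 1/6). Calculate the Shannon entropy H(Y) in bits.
2.2516 bits

Shannon entropy is H(X) = -Σ p(x) log p(x).

For P = (1/3, 1/6, 1/6, 1/6, 1/6):
H = -1/3 × log_2(1/3) -1/6 × log_2(1/6) -1/6 × log_2(1/6) -1/6 × log_2(1/6) -1/6 × log_2(1/6)
H = 2.2516 bits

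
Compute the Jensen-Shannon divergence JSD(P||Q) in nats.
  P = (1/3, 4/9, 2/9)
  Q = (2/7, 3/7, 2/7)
0.0030 nats

Jensen-Shannon divergence is:
JSD(P||Q) = 0.5 × D_KL(P||M) + 0.5 × D_KL(Q||M)
where M = 0.5 × (P + Q) is the mixture distribution.

M = 0.5 × (1/3, 4/9, 2/9) + 0.5 × (2/7, 3/7, 2/7) = (0.309524, 0.436508, 0.253968)

D_KL(P||M) = 0.0030 nats
D_KL(Q||M) = 0.0029 nats

JSD(P||Q) = 0.5 × 0.0030 + 0.5 × 0.0029 = 0.0030 nats

Unlike KL divergence, JSD is symmetric and bounded: 0 ≤ JSD ≤ log(2).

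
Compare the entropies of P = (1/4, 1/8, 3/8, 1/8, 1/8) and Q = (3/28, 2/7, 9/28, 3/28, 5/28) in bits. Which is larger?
Q

Computing entropies in bits:
H(P) = 2.1556
H(Q) = 2.1770

Distribution Q has higher entropy.

Intuition: The distribution closer to uniform (more spread out) has higher entropy.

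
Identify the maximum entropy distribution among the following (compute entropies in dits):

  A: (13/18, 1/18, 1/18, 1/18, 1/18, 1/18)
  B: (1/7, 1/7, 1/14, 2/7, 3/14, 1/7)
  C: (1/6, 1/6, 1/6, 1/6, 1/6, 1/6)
C

For a discrete distribution over n outcomes, entropy is maximized by the uniform distribution.

Computing entropies:
H(A) = 0.4508 dits
H(B) = 0.7429 dits
H(C) = 0.7782 dits

The uniform distribution (where all probabilities equal 1/6) achieves the maximum entropy of log_10(6) = 0.7782 dits.

Distribution C has the highest entropy.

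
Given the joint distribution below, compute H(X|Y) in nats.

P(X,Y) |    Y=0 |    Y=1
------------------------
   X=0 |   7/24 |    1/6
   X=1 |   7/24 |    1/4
0.6848 nats

Using the chain rule: H(X|Y) = H(X,Y) - H(Y)

First, compute H(X,Y) = 1.3640 nats

Marginal P(Y) = (7/12, 5/12)
H(Y) = 0.6792 nats

H(X|Y) = H(X,Y) - H(Y) = 1.3640 - 0.6792 = 0.6848 nats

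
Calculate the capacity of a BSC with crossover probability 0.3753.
0.0453 bits

For a binary symmetric channel (BSC) with error probability p:
Capacity C = 1 - H(p) bits per symbol

where H(p) = -p log₂(p) - (1-p) log₂(1-p) is the binary entropy function.

H(0.3753) = 0.9547 bits
C = 1 - 0.9547 = 0.0453 bits per symbol

This means we can reliably transmit up to 0.0453 bits of information per channel use.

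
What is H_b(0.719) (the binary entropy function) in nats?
0.5939 nats

The binary entropy function is:
H(p) = -p log(p) - (1-p) log(1-p)

H(0.719) = -0.719 × log_e(0.719) - 0.281 × log_e(0.281)
H(0.719) = 0.5939 nats

Note: Binary entropy is maximized at p=0.5 (H=1 bit) and minimized at p=0 or p=1 (H=0).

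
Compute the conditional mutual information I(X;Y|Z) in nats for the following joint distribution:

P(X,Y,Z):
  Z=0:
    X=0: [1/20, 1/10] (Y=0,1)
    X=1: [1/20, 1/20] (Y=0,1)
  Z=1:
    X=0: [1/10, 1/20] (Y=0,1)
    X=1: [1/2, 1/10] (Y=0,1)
0.0129 nats

Conditional mutual information: I(X;Y|Z) = H(X|Z) + H(Y|Z) - H(X,Y|Z)

H(Z) = 0.5623
H(X,Z) = 1.1059 → H(X|Z) = 0.5436
H(Y,Z) = 1.1059 → H(Y|Z) = 0.5436
H(X,Y,Z) = 1.6365 → H(X,Y|Z) = 1.0742

I(X;Y|Z) = 0.5436 + 0.5436 - 1.0742 = 0.0129 nats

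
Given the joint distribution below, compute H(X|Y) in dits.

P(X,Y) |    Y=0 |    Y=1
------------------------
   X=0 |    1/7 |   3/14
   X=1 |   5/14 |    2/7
0.2782 dits

Using the chain rule: H(X|Y) = H(X,Y) - H(Y)

First, compute H(X,Y) = 0.5792 dits

Marginal P(Y) = (1/2, 1/2)
H(Y) = 0.3010 dits

H(X|Y) = H(X,Y) - H(Y) = 0.5792 - 0.3010 = 0.2782 dits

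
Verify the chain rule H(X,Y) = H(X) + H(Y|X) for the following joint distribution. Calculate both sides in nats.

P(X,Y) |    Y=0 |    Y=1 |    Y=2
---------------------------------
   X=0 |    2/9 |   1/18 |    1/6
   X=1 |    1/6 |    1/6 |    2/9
H(X,Y) = 1.7249, H(X) = 0.6870, H(Y|X) = 1.0380 (all in nats)

Chain rule: H(X,Y) = H(X) + H(Y|X)

Left side — joint entropy directly:
H(X,Y) = -Σ p(x,y) log p(x,y) = 1.7249 nats

Right side — compute H(Y|X) from the conditional distributions:
P(X) = (4/9, 5/9), so H(X) = 0.6870 nats
H(Y|X) = Σ_x P(X=x) · H(Y|X=x):
  P(Y|X=0) = (1/2, 1/8, 3/8), H(Y|X=0) = 0.9743, weight P(X=0) = 4/9
  P(Y|X=1) = (3/10, 3/10, 2/5), H(Y|X=1) = 1.0889, weight P(X=1) = 5/9
H(Y|X) = 1.0380 nats

H(X) + H(Y|X) = 0.6870 + 1.0380 = 1.7249 nats

Both sides equal 1.7249 nats. ✓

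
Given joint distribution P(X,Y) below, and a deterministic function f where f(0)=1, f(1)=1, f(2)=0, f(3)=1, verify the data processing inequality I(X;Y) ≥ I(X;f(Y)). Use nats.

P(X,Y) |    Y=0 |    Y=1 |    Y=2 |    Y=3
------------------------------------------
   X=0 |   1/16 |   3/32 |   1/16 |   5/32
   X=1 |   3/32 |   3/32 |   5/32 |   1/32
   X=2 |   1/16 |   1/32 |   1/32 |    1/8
I(X;Y) = 0.1066, I(X;f(Y)) = 0.0445, inequality holds: 0.1066 ≥ 0.0445

Data Processing Inequality: For any Markov chain X → Y → Z, we have I(X;Y) ≥ I(X;Z).

Here Z = f(Y) is a deterministic function of Y, forming X → Y → Z.

Original I(X;Y) = 0.1066 nats

After applying f:
P(X,Z) where Z=f(Y):
- P(X,Z=0) = P(X,Y=2)
- P(X,Z=1) = P(X,Y=0) + P(X,Y=1) + P(X,Y=3)

I(X;Z) = I(X;f(Y)) = 0.0445 nats

Verification: 0.1066 ≥ 0.0445 ✓

Information cannot be created by processing; the function f can only lose information about X.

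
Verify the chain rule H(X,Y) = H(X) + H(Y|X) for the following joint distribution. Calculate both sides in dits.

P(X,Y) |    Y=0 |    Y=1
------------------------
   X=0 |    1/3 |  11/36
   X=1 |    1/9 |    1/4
H(X,Y) = 0.5729, H(X) = 0.2841, H(Y|X) = 0.2889 (all in dits)

Chain rule: H(X,Y) = H(X) + H(Y|X)

Left side — joint entropy directly:
H(X,Y) = -Σ p(x,y) log p(x,y) = 0.5729 dits

Right side — compute H(Y|X) from the conditional distributions:
P(X) = (23/36, 13/36), so H(X) = 0.2841 dits
H(Y|X) = Σ_x P(X=x) · H(Y|X=x):
  P(Y|X=0) = (12/23, 11/23), H(Y|X=0) = 0.3006, weight P(X=0) = 23/36
  P(Y|X=1) = (4/13, 9/13), H(Y|X=1) = 0.2681, weight P(X=1) = 13/36
H(Y|X) = 0.2889 dits

H(X) + H(Y|X) = 0.2841 + 0.2889 = 0.5729 dits

Both sides equal 0.5729 dits. ✓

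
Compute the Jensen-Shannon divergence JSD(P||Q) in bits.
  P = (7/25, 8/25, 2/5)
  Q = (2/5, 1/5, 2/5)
0.0178 bits

Jensen-Shannon divergence is:
JSD(P||Q) = 0.5 × D_KL(P||M) + 0.5 × D_KL(Q||M)
where M = 0.5 × (P + Q) is the mixture distribution.

M = 0.5 × (7/25, 8/25, 2/5) + 0.5 × (2/5, 1/5, 2/5) = (0.34, 0.26, 2/5)

D_KL(P||M) = 0.0174 bits
D_KL(Q||M) = 0.0181 bits

JSD(P||Q) = 0.5 × 0.0174 + 0.5 × 0.0181 = 0.0178 bits

Unlike KL divergence, JSD is symmetric and bounded: 0 ≤ JSD ≤ log(2).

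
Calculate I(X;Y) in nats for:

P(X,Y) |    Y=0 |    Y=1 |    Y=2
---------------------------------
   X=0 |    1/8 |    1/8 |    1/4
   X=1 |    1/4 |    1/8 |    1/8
0.0425 nats

Mutual information: I(X;Y) = H(X) + H(Y) - H(X,Y)

Marginals:
P(X) = (1/2, 1/2), H(X) = 0.6931 nats
P(Y) = (3/8, 1/4, 3/8), H(Y) = 1.0822 nats

Joint entropy: H(X,Y) = 1.7329 nats

I(X;Y) = 0.6931 + 1.0822 - 1.7329 = 0.0425 nats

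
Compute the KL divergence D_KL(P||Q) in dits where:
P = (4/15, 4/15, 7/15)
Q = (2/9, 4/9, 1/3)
0.0301 dits

KL divergence: D_KL(P||Q) = Σ p(x) log(p(x)/q(x))

Computing term by term:
  x=0: 4/15 × log_10[(4/15)/(2/9)] = 4/15 × 0.0792 = 0.0211
  x=1: 4/15 × log_10[(4/15)/(4/9)] = 4/15 × -0.2218 = -0.0592
  x=2: 7/15 × log_10[(7/15)/(1/3)] = 7/15 × 0.1461 = 0.0682

D_KL(P||Q) = 0.0301 dits

Note: KL divergence is always non-negative and equals 0 iff P = Q.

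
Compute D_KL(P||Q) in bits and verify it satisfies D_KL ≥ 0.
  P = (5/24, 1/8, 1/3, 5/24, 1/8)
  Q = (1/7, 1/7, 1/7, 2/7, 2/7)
0.2528 bits

KL divergence satisfies the Gibbs inequality: D_KL(P||Q) ≥ 0 for all distributions P, Q.

D_KL(P||Q) = Σ p(x) log(p(x)/q(x))
Term by term:
  x=0: 5/24 × log_2[(5/24)/(1/7)] = 0.1134
  x=1: 1/8 × log_2[(1/8)/(1/7)] = -0.0241
  x=2: 1/3 × log_2[(1/3)/(1/7)] = 0.4075
  x=3: 5/24 × log_2[(5/24)/(2/7)] = -0.0949
  x=4: 1/8 × log_2[(1/8)/(2/7)] = -0.1491
D_KL(P||Q) = 0.2528 bits

D_KL(P||Q) = 0.2528 ≥ 0 ✓

This non-negativity is a fundamental property: relative entropy cannot be negative because it measures how different Q is from P.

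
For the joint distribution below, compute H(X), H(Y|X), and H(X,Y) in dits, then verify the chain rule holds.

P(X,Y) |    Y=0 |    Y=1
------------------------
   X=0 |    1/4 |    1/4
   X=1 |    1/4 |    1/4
H(X,Y) = 0.6021, H(X) = 0.3010, H(Y|X) = 0.3010 (all in dits)

Chain rule: H(X,Y) = H(X) + H(Y|X)

Left side — joint entropy directly:
H(X,Y) = -Σ p(x,y) log p(x,y) = 0.6021 dits

Right side — compute H(Y|X) from the conditional distributions:
P(X) = (1/2, 1/2), so H(X) = 0.3010 dits
H(Y|X) = Σ_x P(X=x) · H(Y|X=x):
  P(Y|X=0) = (1/2, 1/2), H(Y|X=0) = 0.3010, weight P(X=0) = 1/2
  P(Y|X=1) = (1/2, 1/2), H(Y|X=1) = 0.3010, weight P(X=1) = 1/2
H(Y|X) = 0.3010 dits

H(X) + H(Y|X) = 0.3010 + 0.3010 = 0.6021 dits

Both sides equal 0.6021 dits. ✓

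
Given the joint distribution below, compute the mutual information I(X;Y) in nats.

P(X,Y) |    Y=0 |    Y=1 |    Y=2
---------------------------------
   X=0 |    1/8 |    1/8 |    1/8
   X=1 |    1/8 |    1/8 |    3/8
0.0338 nats

Mutual information: I(X;Y) = H(X) + H(Y) - H(X,Y)

Marginals:
P(X) = (3/8, 5/8), H(X) = 0.6616 nats
P(Y) = (1/4, 1/4, 1/2), H(Y) = 1.0397 nats

Joint entropy: H(X,Y) = 1.6675 nats

I(X;Y) = 0.6616 + 1.0397 - 1.6675 = 0.0338 nats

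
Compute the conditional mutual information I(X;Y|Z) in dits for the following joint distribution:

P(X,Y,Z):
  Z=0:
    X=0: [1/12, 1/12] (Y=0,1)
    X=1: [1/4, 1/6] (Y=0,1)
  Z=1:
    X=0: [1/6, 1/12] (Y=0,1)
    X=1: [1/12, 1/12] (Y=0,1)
0.0036 dits

Conditional mutual information: I(X;Y|Z) = H(X|Z) + H(Y|Z) - H(X,Y|Z)

H(Z) = 0.2950
H(X,Z) = 0.5683 → H(X|Z) = 0.2734
H(Y,Z) = 0.5898 → H(Y|Z) = 0.2948
H(X,Y,Z) = 0.8596 → H(X,Y|Z) = 0.5646

I(X;Y|Z) = 0.2734 + 0.2948 - 0.5646 = 0.0036 dits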